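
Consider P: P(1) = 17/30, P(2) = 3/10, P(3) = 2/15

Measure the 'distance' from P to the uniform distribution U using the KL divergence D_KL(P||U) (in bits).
0.2119 bits

U(i) = 1/3 for all i

D_KL(P||U) = Σ P(x) log₂(P(x) / (1/3))
           = Σ P(x) log₂(P(x)) + log₂(3)
           = log₂(3) - H(P)

H(P) = -Σ P(x) log₂(P(x)):
  -P(1)·log₂(P(1)) = -(17/30)·log₂(17/30) = 0.46434
  -P(2)·log₂(P(2)) = -(3/10)·log₂(3/10) = 0.52109
  -P(3)·log₂(P(3)) = -(2/15)·log₂(2/15) = 0.38759
H(P) = 0.46434 + 0.52109 + 0.38759 = 1.37302 bits

log₂(3) = 1.58496 bits

D_KL(P||U) = 1.58496 - 1.37302 = 0.21194 ≈ 0.2119 bits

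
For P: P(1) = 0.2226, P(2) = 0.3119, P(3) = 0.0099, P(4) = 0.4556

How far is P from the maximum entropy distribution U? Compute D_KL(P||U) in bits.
0.4106 bits

U(i) = 1/4 for all i

D_KL(P||U) = Σ P(x) log₂(P(x) / (1/4))
           = Σ P(x) log₂(P(x)) + log₂(4)
           = log₂(4) - H(P)

H(P) = -Σ P(x) log₂(P(x)):
  -P(1)·log₂(P(1)) = -(0.2226)·log₂(0.2226) = 0.48248
  -P(2)·log₂(P(2)) = -(0.3119)·log₂(0.3119) = 0.52426
  -P(3)·log₂(P(3)) = -(0.0099)·log₂(0.0099) = 0.06592
  -P(4)·log₂(P(4)) = -(0.4556)·log₂(0.4556) = 0.51672
H(P) = 0.48248 + 0.52426 + 0.06592 + 0.51672 = 1.58938 bits

log₂(4) = 2.00000 bits

D_KL(P||U) = 2.00000 - 1.58938 = 0.41062 ≈ 0.4106 bits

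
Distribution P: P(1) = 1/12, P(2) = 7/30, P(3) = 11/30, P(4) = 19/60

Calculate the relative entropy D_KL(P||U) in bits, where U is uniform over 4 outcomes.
0.1553 bits

U(i) = 1/4 for all i

D_KL(P||U) = Σ P(x) log₂(P(x) / (1/4))
           = Σ P(x) log₂(P(x)) + log₂(4)
           = log₂(4) - H(P)

H(P) = -Σ P(x) log₂(P(x)):
  -P(1)·log₂(P(1)) = -(1/12)·log₂(1/12) = 0.29875
  -P(2)·log₂(P(2)) = -(7/30)·log₂(7/30) = 0.48989
  -P(3)·log₂(P(3)) = -(11/30)·log₂(11/30) = 0.53073
  -P(4)·log₂(P(4)) = -(19/60)·log₂(19/60) = 0.52534
H(P) = 0.29875 + 0.48989 + 0.53073 + 0.52534 = 1.84471 bits

log₂(4) = 2.00000 bits

D_KL(P||U) = 2.00000 - 1.84471 = 0.15529 ≈ 0.1553 bits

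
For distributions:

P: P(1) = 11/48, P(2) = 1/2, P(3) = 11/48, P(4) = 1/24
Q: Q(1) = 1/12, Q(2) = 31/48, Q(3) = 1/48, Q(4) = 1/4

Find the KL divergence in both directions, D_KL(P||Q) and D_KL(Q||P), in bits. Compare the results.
D_KL(P||Q) = 0.8349 bits, D_KL(Q||P) = 0.6910 bits. D_KL(P||Q) is larger than D_KL(Q||P) by 0.1439 bits; the two directions differ.

D_KL(P||Q) = Σ P(x) log₂(P(x)/Q(x))

Computing term by term:
  P(1)·log₂(P(1)/Q(1)) = (11/48)·log₂((11/48)/(1/12)) = 0.33445
  P(2)·log₂(P(2)/Q(2)) = (1/2)·log₂((1/2)/(31/48)) = -0.18462
  P(3)·log₂(P(3)/Q(3)) = (11/48)·log₂((11/48)/(1/48)) = 0.79279
  P(4)·log₂(P(4)/Q(4)) = (1/24)·log₂((1/24)/(1/4)) = -0.10771

D_KL(P||Q) = 0.33445 - 0.18462 + 0.79279 - 0.10771 = 0.83491 ≈ 0.8349 bits

D_KL(Q||P) = Σ Q(x) log₂(Q(x)/P(x))

Computing term by term:
  Q(1)·log₂(Q(1)/P(1)) = (1/12)·log₂((1/12)/(11/48)) = -0.12162
  Q(2)·log₂(Q(2)/P(2)) = (31/48)·log₂((31/48)/(1/2)) = 0.23846
  Q(3)·log₂(Q(3)/P(3)) = (1/48)·log₂((1/48)/(11/48)) = -0.07207
  Q(4)·log₂(Q(4)/P(4)) = (1/4)·log₂((1/4)/(1/24)) = 0.64624

D_KL(Q||P) = -0.12162 + 0.23846 - 0.07207 + 0.64624 = 0.69101 ≈ 0.6910 bits

These are NOT equal (difference: 0.1439 bits). KL divergence is asymmetric: D_KL(P||Q) ≠ D_KL(Q||P) in general.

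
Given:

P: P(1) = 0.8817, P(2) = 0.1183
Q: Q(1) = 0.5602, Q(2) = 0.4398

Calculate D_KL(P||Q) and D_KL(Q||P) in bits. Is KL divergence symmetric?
D_KL(P||Q) = 0.3528 bits, D_KL(Q||P) = 0.4666 bits. No, KL divergence is not symmetric.

D_KL(P||Q) = Σ P(x) log₂(P(x)/Q(x))

Computing term by term:
  P(1)·log₂(P(1)/Q(1)) = 0.8817·log₂(0.8817/0.5602) = 0.57694
  P(2)·log₂(P(2)/Q(2)) = 0.1183·log₂(0.1183/0.4398) = -0.22411

D_KL(P||Q) = 0.57694 - 0.22411 = 0.35283 ≈ 0.3528 bits

D_KL(Q||P) = Σ Q(x) log₂(Q(x)/P(x))

Computing term by term:
  Q(1)·log₂(Q(1)/P(1)) = 0.5602·log₂(0.5602/0.8817) = -0.36656
  Q(2)·log₂(Q(2)/P(2)) = 0.4398·log₂(0.4398/0.1183) = 0.83316

D_KL(Q||P) = -0.36656 + 0.83316 = 0.46660 ≈ 0.4666 bits

These are NOT equal (difference: 0.1138 bits). KL divergence is asymmetric: D_KL(P||Q) ≠ D_KL(Q||P) in general.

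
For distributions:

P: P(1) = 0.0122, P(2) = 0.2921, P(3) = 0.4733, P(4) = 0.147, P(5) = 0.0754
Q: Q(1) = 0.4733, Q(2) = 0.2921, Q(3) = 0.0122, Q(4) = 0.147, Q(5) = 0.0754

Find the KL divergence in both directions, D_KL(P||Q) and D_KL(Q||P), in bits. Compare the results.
D_KL(P||Q) = 2.4336 bits, D_KL(Q||P) = 2.4336 bits. The two directions give exactly the same value for this pair.

D_KL(P||Q) = Σ P(x) log₂(P(x)/Q(x))

Computing term by term:
  P(1)·log₂(P(1)/Q(1)) = 0.0122·log₂(0.0122/0.4733) = -0.06439
  P(2)·log₂(P(2)/Q(2)) = 0.2921·log₂(0.2921/0.2921) = 0.00000
  P(3)·log₂(P(3)/Q(3)) = 0.4733·log₂(0.4733/0.0122) = 2.49798
  P(4)·log₂(P(4)/Q(4)) = 0.147·log₂(0.147/0.147) = 0.00000
  P(5)·log₂(P(5)/Q(5)) = 0.0754·log₂(0.0754/0.0754) = 0.00000

D_KL(P||Q) = -0.06439 + 0.00000 + 2.49798 + 0.00000 + 0.00000 = 2.43359 ≈ 2.4336 bits

D_KL(Q||P) = Σ Q(x) log₂(Q(x)/P(x))

Computing term by term:
  Q(1)·log₂(Q(1)/P(1)) = 0.4733·log₂(0.4733/0.0122) = 2.49798
  Q(2)·log₂(Q(2)/P(2)) = 0.2921·log₂(0.2921/0.2921) = 0.00000
  Q(3)·log₂(Q(3)/P(3)) = 0.0122·log₂(0.0122/0.4733) = -0.06439
  Q(4)·log₂(Q(4)/P(4)) = 0.147·log₂(0.147/0.147) = 0.00000
  Q(5)·log₂(Q(5)/P(5)) = 0.0754·log₂(0.0754/0.0754) = 0.00000

D_KL(Q||P) = 2.49798 + 0.00000 - 0.06439 + 0.00000 + 0.00000 = 2.43359 ≈ 2.4336 bits

These ARE equal here. Q is P with outcomes relabeled (Q(1) = P(3), Q(3) = P(1)) by a relabeling that is its own inverse, so the two sums contain exactly the same terms in a different order. This is a special case — KL divergence is not symmetric in general: D_KL(P||Q) ≠ D_KL(Q||P) for most P, Q.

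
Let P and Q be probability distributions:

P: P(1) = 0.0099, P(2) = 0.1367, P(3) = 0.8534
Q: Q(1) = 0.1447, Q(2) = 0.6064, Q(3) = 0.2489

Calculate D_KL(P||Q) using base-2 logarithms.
1.1849 bits

D_KL(P||Q) = Σ P(x) log₂(P(x)/Q(x))

Computing term by term:
  P(1)·log₂(P(1)/Q(1)) = 0.0099·log₂(0.0099/0.1447) = -0.03831
  P(2)·log₂(P(2)/Q(2)) = 0.1367·log₂(0.1367/0.6064) = -0.29380
  P(3)·log₂(P(3)/Q(3)) = 0.8534·log₂(0.8534/0.2489) = 1.51705

D_KL(P||Q) = -0.03831 - 0.29380 + 1.51705 = 1.18494 ≈ 1.1849 bits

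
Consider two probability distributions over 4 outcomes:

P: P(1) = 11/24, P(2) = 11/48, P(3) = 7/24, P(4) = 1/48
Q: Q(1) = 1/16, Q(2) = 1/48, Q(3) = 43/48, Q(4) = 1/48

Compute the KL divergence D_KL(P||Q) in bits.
1.6381 bits

D_KL(P||Q) = Σ P(x) log₂(P(x)/Q(x))

Computing term by term:
  P(1)·log₂(P(1)/Q(1)) = (11/24)·log₂((11/24)/(1/16)) = 1.31747
  P(2)·log₂(P(2)/Q(2)) = (11/48)·log₂((11/48)/(1/48)) = 0.79279
  P(3)·log₂(P(3)/Q(3)) = (7/24)·log₂((7/24)/(43/48)) = -0.47218
  P(4)·log₂(P(4)/Q(4)) = (1/48)·log₂((1/48)/(1/48)) = 0.00000

D_KL(P||Q) = 1.31747 + 0.79279 - 0.47218 + 0.00000 = 1.63808 ≈ 1.6381 bits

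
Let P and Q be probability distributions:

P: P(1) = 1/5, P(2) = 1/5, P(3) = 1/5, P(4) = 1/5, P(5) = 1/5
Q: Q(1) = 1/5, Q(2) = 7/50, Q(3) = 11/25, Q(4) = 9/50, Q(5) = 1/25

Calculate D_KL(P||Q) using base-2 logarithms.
0.3702 bits

D_KL(P||Q) = Σ P(x) log₂(P(x)/Q(x))

Computing term by term:
  P(1)·log₂(P(1)/Q(1)) = (1/5)·log₂((1/5)/(1/5)) = 0.00000
  P(2)·log₂(P(2)/Q(2)) = (1/5)·log₂((1/5)/(7/50)) = 0.10291
  P(3)·log₂(P(3)/Q(3)) = (1/5)·log₂((1/5)/(11/25)) = -0.22750
  P(4)·log₂(P(4)/Q(4)) = (1/5)·log₂((1/5)/(9/50)) = 0.03040
  P(5)·log₂(P(5)/Q(5)) = (1/5)·log₂((1/5)/(1/25)) = 0.46439

D_KL(P||Q) = 0.00000 + 0.10291 - 0.22750 + 0.03040 + 0.46439 = 0.37020 ≈ 0.3702 bits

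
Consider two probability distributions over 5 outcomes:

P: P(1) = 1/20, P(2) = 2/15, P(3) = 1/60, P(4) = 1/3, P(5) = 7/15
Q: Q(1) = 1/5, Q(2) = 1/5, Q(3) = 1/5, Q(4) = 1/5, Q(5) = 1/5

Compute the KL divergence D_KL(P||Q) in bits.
0.5784 bits

D_KL(P||Q) = Σ P(x) log₂(P(x)/Q(x))

Computing term by term:
  P(1)·log₂(P(1)/Q(1)) = (1/20)·log₂((1/20)/(1/5)) = -0.10000
  P(2)·log₂(P(2)/Q(2)) = (2/15)·log₂((2/15)/(1/5)) = -0.07800
  P(3)·log₂(P(3)/Q(3)) = (1/60)·log₂((1/60)/(1/5)) = -0.05975
  P(4)·log₂(P(4)/Q(4)) = (1/3)·log₂((1/3)/(1/5)) = 0.24566
  P(5)·log₂(P(5)/Q(5)) = (7/15)·log₂((7/15)/(1/5)) = 0.57045

D_KL(P||Q) = -0.10000 - 0.07800 - 0.05975 + 0.24566 + 0.57045 = 0.57836 ≈ 0.5784 bits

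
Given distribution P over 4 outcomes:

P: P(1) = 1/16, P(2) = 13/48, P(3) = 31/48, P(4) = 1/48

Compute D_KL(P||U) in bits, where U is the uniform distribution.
0.7159 bits

U(i) = 1/4 for all i

D_KL(P||U) = Σ P(x) log₂(P(x) / (1/4))
           = Σ P(x) log₂(P(x)) + log₂(4)
           = log₂(4) - H(P)

H(P) = -Σ P(x) log₂(P(x)):
  -P(1)·log₂(P(1)) = -(1/16)·log₂(1/16) = 0.25000
  -P(2)·log₂(P(2)) = -(13/48)·log₂(13/48) = 0.51039
  -P(3)·log₂(P(3)) = -(31/48)·log₂(31/48) = 0.40737
  -P(4)·log₂(P(4)) = -(1/48)·log₂(1/48) = 0.11635
H(P) = 0.25000 + 0.51039 + 0.40737 + 0.11635 = 1.28411 bits

log₂(4) = 2.00000 bits

D_KL(P||U) = 2.00000 - 1.28411 = 0.71589 ≈ 0.7159 bits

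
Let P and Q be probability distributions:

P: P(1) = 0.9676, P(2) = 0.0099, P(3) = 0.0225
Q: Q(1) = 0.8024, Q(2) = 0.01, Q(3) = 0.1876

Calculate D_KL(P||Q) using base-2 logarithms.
0.1924 bits

D_KL(P||Q) = Σ P(x) log₂(P(x)/Q(x))

Computing term by term:
  P(1)·log₂(P(1)/Q(1)) = 0.9676·log₂(0.9676/0.8024) = 0.26134
  P(2)·log₂(P(2)/Q(2)) = 0.0099·log₂(0.0099/0.01) = -0.00014
  P(3)·log₂(P(3)/Q(3)) = 0.0225·log₂(0.0225/0.1876) = -0.06884

D_KL(P||Q) = 0.26134 - 0.00014 - 0.06884 = 0.19236 ≈ 0.1924 bits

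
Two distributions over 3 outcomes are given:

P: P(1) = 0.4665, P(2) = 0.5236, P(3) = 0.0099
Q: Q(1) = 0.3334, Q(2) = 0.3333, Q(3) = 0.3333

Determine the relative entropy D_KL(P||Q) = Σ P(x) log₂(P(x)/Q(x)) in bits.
0.5171 bits

D_KL(P||Q) = Σ P(x) log₂(P(x)/Q(x))

Computing term by term:
  P(1)·log₂(P(1)/Q(1)) = 0.4665·log₂(0.4665/0.3334) = 0.22608
  P(2)·log₂(P(2)/Q(2)) = 0.5236·log₂(0.5236/0.3333) = 0.34120
  P(3)·log₂(P(3)/Q(3)) = 0.0099·log₂(0.0099/0.3333) = -0.05023

D_KL(P||Q) = 0.22608 + 0.34120 - 0.05023 = 0.51705 ≈ 0.5171 bits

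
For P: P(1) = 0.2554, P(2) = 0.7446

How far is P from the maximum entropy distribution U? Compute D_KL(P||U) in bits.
0.1803 bits

U(i) = 1/2 for all i

D_KL(P||U) = Σ P(x) log₂(P(x) / (1/2))
           = Σ P(x) log₂(P(x)) + log₂(2)
           = log₂(2) - H(P)

H(P) = -Σ P(x) log₂(P(x)):
  -P(1)·log₂(P(1)) = -(0.2554)·log₂(0.2554) = 0.50293
  -P(2)·log₂(P(2)) = -(0.7446)·log₂(0.7446) = 0.31680
H(P) = 0.50293 + 0.31680 = 0.81973 bits

log₂(2) = 1.00000 bits

D_KL(P||U) = 1.00000 - 0.81973 = 0.18027 ≈ 0.1803 bits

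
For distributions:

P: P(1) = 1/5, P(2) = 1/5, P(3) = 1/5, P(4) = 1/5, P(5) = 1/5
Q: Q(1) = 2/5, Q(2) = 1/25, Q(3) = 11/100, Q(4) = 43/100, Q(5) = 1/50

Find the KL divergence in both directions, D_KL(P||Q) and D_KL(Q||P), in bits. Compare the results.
D_KL(P||Q) = 0.8804 bits, D_KL(Q||P) = 0.6207 bits. D_KL(P||Q) is larger than D_KL(Q||P) by 0.2597 bits; the two directions differ.

D_KL(P||Q) = Σ P(x) log₂(P(x)/Q(x))

Computing term by term:
  P(1)·log₂(P(1)/Q(1)) = (1/5)·log₂((1/5)/(2/5)) = -0.20000
  P(2)·log₂(P(2)/Q(2)) = (1/5)·log₂((1/5)/(1/25)) = 0.46439
  P(3)·log₂(P(3)/Q(3)) = (1/5)·log₂((1/5)/(11/100)) = 0.17250
  P(4)·log₂(P(4)/Q(4)) = (1/5)·log₂((1/5)/(43/100)) = -0.22087
  P(5)·log₂(P(5)/Q(5)) = (1/5)·log₂((1/5)/(1/50)) = 0.66439

D_KL(P||Q) = -0.20000 + 0.46439 + 0.17250 - 0.22087 + 0.66439 = 0.88041 ≈ 0.8804 bits

D_KL(Q||P) = Σ Q(x) log₂(Q(x)/P(x))

Computing term by term:
  Q(1)·log₂(Q(1)/P(1)) = (2/5)·log₂((2/5)/(1/5)) = 0.40000
  Q(2)·log₂(Q(2)/P(2)) = (1/25)·log₂((1/25)/(1/5)) = -0.09288
  Q(3)·log₂(Q(3)/P(3)) = (11/100)·log₂((11/100)/(1/5)) = -0.09487
  Q(4)·log₂(Q(4)/P(4)) = (43/100)·log₂((43/100)/(1/5)) = 0.47486
  Q(5)·log₂(Q(5)/P(5)) = (1/50)·log₂((1/50)/(1/5)) = -0.06644

D_KL(Q||P) = 0.40000 - 0.09288 - 0.09487 + 0.47486 - 0.06644 = 0.62067 ≈ 0.6207 bits

These are NOT equal (difference: 0.2597 bits). KL divergence is asymmetric: D_KL(P||Q) ≠ D_KL(Q||P) in general.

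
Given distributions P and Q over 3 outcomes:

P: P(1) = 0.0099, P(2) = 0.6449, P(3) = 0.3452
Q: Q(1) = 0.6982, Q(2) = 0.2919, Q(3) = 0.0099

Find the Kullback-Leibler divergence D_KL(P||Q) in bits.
2.4455 bits

D_KL(P||Q) = Σ P(x) log₂(P(x)/Q(x))

Computing term by term:
  P(1)·log₂(P(1)/Q(1)) = 0.0099·log₂(0.0099/0.6982) = -0.06079
  P(2)·log₂(P(2)/Q(2)) = 0.6449·log₂(0.6449/0.2919) = 0.73751
  P(3)·log₂(P(3)/Q(3)) = 0.3452·log₂(0.3452/0.0099) = 1.76876

D_KL(P||Q) = -0.06079 + 0.73751 + 1.76876 = 2.44548 ≈ 2.4455 bits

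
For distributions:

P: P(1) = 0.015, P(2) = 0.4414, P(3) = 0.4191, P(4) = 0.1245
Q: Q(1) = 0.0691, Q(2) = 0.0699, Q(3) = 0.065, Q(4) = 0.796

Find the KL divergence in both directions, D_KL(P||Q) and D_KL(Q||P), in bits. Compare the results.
D_KL(P||Q) = 1.9341 bits, D_KL(Q||P) = 1.9223 bits. D_KL(P||Q) is larger than D_KL(Q||P) by 0.0118 bits; the two directions differ.

D_KL(P||Q) = Σ P(x) log₂(P(x)/Q(x))

Computing term by term:
  P(1)·log₂(P(1)/Q(1)) = 0.015·log₂(0.015/0.0691) = -0.03306
  P(2)·log₂(P(2)/Q(2)) = 0.4414·log₂(0.4414/0.0699) = 1.17356
  P(3)·log₂(P(3)/Q(3)) = 0.4191·log₂(0.4191/0.065) = 1.12687
  P(4)·log₂(P(4)/Q(4)) = 0.1245·log₂(0.1245/0.796) = -0.33324

D_KL(P||Q) = -0.03306 + 1.17356 + 1.12687 - 0.33324 = 1.93413 ≈ 1.9341 bits

D_KL(Q||P) = Σ Q(x) log₂(Q(x)/P(x))

Computing term by term:
  Q(1)·log₂(Q(1)/P(1)) = 0.0691·log₂(0.0691/0.015) = 0.15228
  Q(2)·log₂(Q(2)/P(2)) = 0.0699·log₂(0.0699/0.4414) = -0.18584
  Q(3)·log₂(Q(3)/P(3)) = 0.065·log₂(0.065/0.4191) = -0.17477
  Q(4)·log₂(Q(4)/P(4)) = 0.796·log₂(0.796/0.1245) = 2.13059

D_KL(Q||P) = 0.15228 - 0.18584 - 0.17477 + 2.13059 = 1.92226 ≈ 1.9223 bits

These are NOT equal (difference: 0.0118 bits). KL divergence is asymmetric: D_KL(P||Q) ≠ D_KL(Q||P) in general.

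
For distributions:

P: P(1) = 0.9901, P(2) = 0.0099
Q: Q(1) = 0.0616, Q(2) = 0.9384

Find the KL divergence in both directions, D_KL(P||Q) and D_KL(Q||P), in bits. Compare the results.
D_KL(P||Q) = 3.9019 bits, D_KL(Q||P) = 5.9153 bits. D_KL(Q||P) is larger than D_KL(P||Q) by 2.0134 bits; the two directions differ.

D_KL(P||Q) = Σ P(x) log₂(P(x)/Q(x))

Computing term by term:
  P(1)·log₂(P(1)/Q(1)) = 0.9901·log₂(0.9901/0.0616) = 3.96691
  P(2)·log₂(P(2)/Q(2)) = 0.0099·log₂(0.0099/0.9384) = -0.06501

D_KL(P||Q) = 3.96691 - 0.06501 = 3.90190 ≈ 3.9019 bits

D_KL(Q||P) = Σ Q(x) log₂(Q(x)/P(x))

Computing term by term:
  Q(1)·log₂(Q(1)/P(1)) = 0.0616·log₂(0.0616/0.9901) = -0.24680
  Q(2)·log₂(Q(2)/P(2)) = 0.9384·log₂(0.9384/0.0099) = 6.16213

D_KL(Q||P) = -0.24680 + 6.16213 = 5.91533 ≈ 5.9153 bits

These are NOT equal (difference: 2.0134 bits). KL divergence is asymmetric: D_KL(P||Q) ≠ D_KL(Q||P) in general.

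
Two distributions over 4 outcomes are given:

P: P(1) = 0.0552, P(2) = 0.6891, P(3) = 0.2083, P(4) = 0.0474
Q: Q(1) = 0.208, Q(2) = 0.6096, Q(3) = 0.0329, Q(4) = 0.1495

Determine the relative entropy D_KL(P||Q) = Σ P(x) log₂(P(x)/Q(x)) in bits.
0.4923 bits

D_KL(P||Q) = Σ P(x) log₂(P(x)/Q(x))

Computing term by term:
  P(1)·log₂(P(1)/Q(1)) = 0.0552·log₂(0.0552/0.208) = -0.10564
  P(2)·log₂(P(2)/Q(2)) = 0.6891·log₂(0.6891/0.6096) = 0.12187
  P(3)·log₂(P(3)/Q(3)) = 0.2083·log₂(0.2083/0.0329) = 0.55460
  P(4)·log₂(P(4)/Q(4)) = 0.0474·log₂(0.0474/0.1495) = -0.07855

D_KL(P||Q) = -0.10564 + 0.12187 + 0.55460 - 0.07855 = 0.49228 ≈ 0.4923 bits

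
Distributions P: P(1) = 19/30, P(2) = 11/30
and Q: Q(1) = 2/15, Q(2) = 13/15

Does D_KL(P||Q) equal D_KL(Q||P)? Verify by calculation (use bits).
D_KL(P||Q) = 0.9687 bits, D_KL(Q||P) = 0.7758 bits. No — D_KL(P||Q) ≠ D_KL(Q||P) for this pair.

D_KL(P||Q) = Σ P(x) log₂(P(x)/Q(x))

Computing term by term:
  P(1)·log₂(P(1)/Q(1)) = (19/30)·log₂((19/30)/(2/15)) = 1.42369
  P(2)·log₂(P(2)/Q(2)) = (11/30)·log₂((11/30)/(13/15)) = -0.45504

D_KL(P||Q) = 1.42369 - 0.45504 = 0.96865 ≈ 0.9687 bits

D_KL(Q||P) = Σ Q(x) log₂(Q(x)/P(x))

Computing term by term:
  Q(1)·log₂(Q(1)/P(1)) = (2/15)·log₂((2/15)/(19/30)) = -0.29972
  Q(2)·log₂(Q(2)/P(2)) = (13/15)·log₂((13/15)/(11/30)) = 1.07554

D_KL(Q||P) = -0.29972 + 1.07554 = 0.77582 ≈ 0.7758 bits

These are NOT equal (difference: 0.1929 bits). KL divergence is asymmetric: D_KL(P||Q) ≠ D_KL(Q||P) in general.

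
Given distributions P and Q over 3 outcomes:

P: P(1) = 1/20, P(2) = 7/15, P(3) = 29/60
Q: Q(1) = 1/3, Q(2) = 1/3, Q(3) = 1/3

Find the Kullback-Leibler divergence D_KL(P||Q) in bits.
0.3488 bits

D_KL(P||Q) = Σ P(x) log₂(P(x)/Q(x))

Computing term by term:
  P(1)·log₂(P(1)/Q(1)) = (1/20)·log₂((1/20)/(1/3)) = -0.13685
  P(2)·log₂(P(2)/Q(2)) = (7/15)·log₂((7/15)/(1/3)) = 0.22653
  P(3)·log₂(P(3)/Q(3)) = (29/60)·log₂((29/60)/(1/3)) = 0.25909

D_KL(P||Q) = -0.13685 + 0.22653 + 0.25909 = 0.34877 ≈ 0.3488 bits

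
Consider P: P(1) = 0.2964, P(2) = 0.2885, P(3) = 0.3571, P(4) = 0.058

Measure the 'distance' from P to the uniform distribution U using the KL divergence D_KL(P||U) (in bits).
0.1939 bits

U(i) = 1/4 for all i

D_KL(P||U) = Σ P(x) log₂(P(x) / (1/4))
           = Σ P(x) log₂(P(x)) + log₂(4)
           = log₂(4) - H(P)

H(P) = -Σ P(x) log₂(P(x)):
  -P(1)·log₂(P(1)) = -(0.2964)·log₂(0.2964) = 0.52000
  -P(2)·log₂(P(2)) = -(0.2885)·log₂(0.2885) = 0.51738
  -P(3)·log₂(P(3)) = -(0.3571)·log₂(0.3571) = 0.53051
  -P(4)·log₂(P(4)) = -(0.058)·log₂(0.058) = 0.23825
H(P) = 0.52000 + 0.51738 + 0.53051 + 0.23825 = 1.80614 bits

log₂(4) = 2.00000 bits

D_KL(P||U) = 2.00000 - 1.80614 = 0.19386 ≈ 0.1939 bits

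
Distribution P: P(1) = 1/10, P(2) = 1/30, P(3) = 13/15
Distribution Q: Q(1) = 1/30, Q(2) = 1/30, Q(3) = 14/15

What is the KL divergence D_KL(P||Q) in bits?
0.0658 bits

D_KL(P||Q) = Σ P(x) log₂(P(x)/Q(x))

Computing term by term:
  P(1)·log₂(P(1)/Q(1)) = (1/10)·log₂((1/10)/(1/30)) = 0.15850
  P(2)·log₂(P(2)/Q(2)) = (1/30)·log₂((1/30)/(1/30)) = 0.00000
  P(3)·log₂(P(3)/Q(3)) = (13/15)·log₂((13/15)/(14/15)) = -0.09266

D_KL(P||Q) = 0.15850 + 0.00000 - 0.09266 = 0.06584 ≈ 0.0658 bits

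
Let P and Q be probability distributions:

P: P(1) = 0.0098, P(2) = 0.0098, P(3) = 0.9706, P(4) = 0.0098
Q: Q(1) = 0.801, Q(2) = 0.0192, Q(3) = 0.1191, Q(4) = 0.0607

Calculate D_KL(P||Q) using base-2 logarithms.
2.8402 bits

D_KL(P||Q) = Σ P(x) log₂(P(x)/Q(x))

Computing term by term:
  P(1)·log₂(P(1)/Q(1)) = 0.0098·log₂(0.0098/0.801) = -0.06226
  P(2)·log₂(P(2)/Q(2)) = 0.0098·log₂(0.0098/0.0192) = -0.00951
  P(3)·log₂(P(3)/Q(3)) = 0.9706·log₂(0.9706/0.1191) = 2.93772
  P(4)·log₂(P(4)/Q(4)) = 0.0098·log₂(0.0098/0.0607) = -0.02578

D_KL(P||Q) = -0.06226 - 0.00951 + 2.93772 - 0.02578 = 2.84017 ≈ 2.8402 bits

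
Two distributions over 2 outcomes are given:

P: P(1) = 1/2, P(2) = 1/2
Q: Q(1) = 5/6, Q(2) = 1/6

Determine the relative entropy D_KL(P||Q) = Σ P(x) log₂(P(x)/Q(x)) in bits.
0.4240 bits

D_KL(P||Q) = Σ P(x) log₂(P(x)/Q(x))

Computing term by term:
  P(1)·log₂(P(1)/Q(1)) = (1/2)·log₂((1/2)/(5/6)) = -0.36848
  P(2)·log₂(P(2)/Q(2)) = (1/2)·log₂((1/2)/(1/6)) = 0.79248

D_KL(P||Q) = -0.36848 + 0.79248 = 0.42400 ≈ 0.4240 bits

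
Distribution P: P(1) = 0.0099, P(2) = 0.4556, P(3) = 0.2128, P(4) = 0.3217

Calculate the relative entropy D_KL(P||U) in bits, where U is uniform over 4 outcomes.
0.4159 bits

U(i) = 1/4 for all i

D_KL(P||U) = Σ P(x) log₂(P(x) / (1/4))
           = Σ P(x) log₂(P(x)) + log₂(4)
           = log₂(4) - H(P)

H(P) = -Σ P(x) log₂(P(x)):
  -P(1)·log₂(P(1)) = -(0.0099)·log₂(0.0099) = 0.06592
  -P(2)·log₂(P(2)) = -(0.4556)·log₂(0.4556) = 0.51672
  -P(3)·log₂(P(3)) = -(0.2128)·log₂(0.2128) = 0.47506
  -P(4)·log₂(P(4)) = -(0.3217)·log₂(0.3217) = 0.52637
H(P) = 0.06592 + 0.51672 + 0.47506 + 0.52637 = 1.58407 bits

log₂(4) = 2.00000 bits

D_KL(P||U) = 2.00000 - 1.58407 = 0.41593 ≈ 0.4159 bits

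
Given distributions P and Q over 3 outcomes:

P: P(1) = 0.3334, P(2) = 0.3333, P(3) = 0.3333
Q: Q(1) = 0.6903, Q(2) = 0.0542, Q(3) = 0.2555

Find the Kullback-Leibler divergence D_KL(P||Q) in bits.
0.6512 bits

D_KL(P||Q) = Σ P(x) log₂(P(x)/Q(x))

Computing term by term:
  P(1)·log₂(P(1)/Q(1)) = 0.3334·log₂(0.3334/0.6903) = -0.35006
  P(2)·log₂(P(2)/Q(2)) = 0.3333·log₂(0.3333/0.0542) = 0.87340
  P(3)·log₂(P(3)/Q(3)) = 0.3333·log₂(0.3333/0.2555) = 0.12782

D_KL(P||Q) = -0.35006 + 0.87340 + 0.12782 = 0.65116 ≈ 0.6512 bits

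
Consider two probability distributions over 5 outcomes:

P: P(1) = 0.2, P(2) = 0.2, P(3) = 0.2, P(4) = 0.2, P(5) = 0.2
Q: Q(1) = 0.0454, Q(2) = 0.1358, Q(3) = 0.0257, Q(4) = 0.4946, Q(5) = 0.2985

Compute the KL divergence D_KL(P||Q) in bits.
0.7548 bits

D_KL(P||Q) = Σ P(x) log₂(P(x)/Q(x))

Computing term by term:
  P(1)·log₂(P(1)/Q(1)) = 0.2·log₂(0.2/0.0454) = 0.42785
  P(2)·log₂(P(2)/Q(2)) = 0.2·log₂(0.2/0.1358) = 0.11170
  P(3)·log₂(P(3)/Q(3)) = 0.2·log₂(0.2/0.0257) = 0.59203
  P(4)·log₂(P(4)/Q(4)) = 0.2·log₂(0.2/0.4946) = -0.26125
  P(5)·log₂(P(5)/Q(5)) = 0.2·log₂(0.2/0.2985) = -0.11555

D_KL(P||Q) = 0.42785 + 0.11170 + 0.59203 - 0.26125 - 0.11555 = 0.75478 ≈ 0.7548 bits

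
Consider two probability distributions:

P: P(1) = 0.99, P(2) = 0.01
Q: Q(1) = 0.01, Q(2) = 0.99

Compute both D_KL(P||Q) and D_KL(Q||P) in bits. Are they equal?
D_KL(P||Q) = 6.4968 bits, D_KL(Q||P) = 6.4968 bits. Yes, in this case they are equal (although KL divergence is not symmetric in general).

D_KL(P||Q) = Σ P(x) log₂(P(x)/Q(x))

Computing term by term:
  P(1)·log₂(P(1)/Q(1)) = 0.99·log₂(0.99/0.01) = 6.56306
  P(2)·log₂(P(2)/Q(2)) = 0.01·log₂(0.01/0.99) = -0.06629

D_KL(P||Q) = 6.56306 - 0.06629 = 6.49677 ≈ 6.4968 bits

D_KL(Q||P) = Σ Q(x) log₂(Q(x)/P(x))

Computing term by term:
  Q(1)·log₂(Q(1)/P(1)) = 0.01·log₂(0.01/0.99) = -0.06629
  Q(2)·log₂(Q(2)/P(2)) = 0.99·log₂(0.99/0.01) = 6.56306

D_KL(Q||P) = -0.06629 + 6.56306 = 6.49677 ≈ 6.4968 bits

These ARE equal here. Q is P with outcomes relabeled (Q(1) = P(2), Q(2) = P(1)) by a relabeling that is its own inverse, so the two sums contain exactly the same terms in a different order. This is a special case — KL divergence is not symmetric in general: D_KL(P||Q) ≠ D_KL(Q||P) for most P, Q.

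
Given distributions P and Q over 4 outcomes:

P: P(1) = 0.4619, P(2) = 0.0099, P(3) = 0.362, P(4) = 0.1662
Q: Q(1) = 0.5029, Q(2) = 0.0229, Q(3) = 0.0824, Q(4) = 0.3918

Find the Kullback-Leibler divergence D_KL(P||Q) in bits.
0.4987 bits

D_KL(P||Q) = Σ P(x) log₂(P(x)/Q(x))

Computing term by term:
  P(1)·log₂(P(1)/Q(1)) = 0.4619·log₂(0.4619/0.5029) = -0.05667
  P(2)·log₂(P(2)/Q(2)) = 0.0099·log₂(0.0099/0.0229) = -0.01198
  P(3)·log₂(P(3)/Q(3)) = 0.362·log₂(0.362/0.0824) = 0.77297
  P(4)·log₂(P(4)/Q(4)) = 0.1662·log₂(0.1662/0.3918) = -0.20562

D_KL(P||Q) = -0.05667 - 0.01198 + 0.77297 - 0.20562 = 0.49870 ≈ 0.4987 bits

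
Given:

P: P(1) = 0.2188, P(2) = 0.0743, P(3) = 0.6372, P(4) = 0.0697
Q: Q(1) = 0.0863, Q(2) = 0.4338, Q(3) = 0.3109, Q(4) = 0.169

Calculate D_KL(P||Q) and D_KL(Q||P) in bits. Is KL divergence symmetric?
D_KL(P||Q) = 0.6752 bits, D_KL(Q||P) = 0.8825 bits. No, KL divergence is not symmetric.

D_KL(P||Q) = Σ P(x) log₂(P(x)/Q(x))

Computing term by term:
  P(1)·log₂(P(1)/Q(1)) = 0.2188·log₂(0.2188/0.0863) = 0.29367
  P(2)·log₂(P(2)/Q(2)) = 0.0743·log₂(0.0743/0.4338) = -0.18914
  P(3)·log₂(P(3)/Q(3)) = 0.6372·log₂(0.6372/0.3109) = 0.65969
  P(4)·log₂(P(4)/Q(4)) = 0.0697·log₂(0.0697/0.169) = -0.08906

D_KL(P||Q) = 0.29367 - 0.18914 + 0.65969 - 0.08906 = 0.67516 ≈ 0.6752 bits

D_KL(Q||P) = Σ Q(x) log₂(Q(x)/P(x))

Computing term by term:
  Q(1)·log₂(Q(1)/P(1)) = 0.0863·log₂(0.0863/0.2188) = -0.11583
  Q(2)·log₂(Q(2)/P(2)) = 0.4338·log₂(0.4338/0.0743) = 1.10428
  Q(3)·log₂(Q(3)/P(3)) = 0.3109·log₂(0.3109/0.6372) = -0.32187
  Q(4)·log₂(Q(4)/P(4)) = 0.169·log₂(0.169/0.0697) = 0.21595

D_KL(Q||P) = -0.11583 + 1.10428 - 0.32187 + 0.21595 = 0.88253 ≈ 0.8825 bits

These are NOT equal (difference: 0.2073 bits). KL divergence is asymmetric: D_KL(P||Q) ≠ D_KL(Q||P) in general.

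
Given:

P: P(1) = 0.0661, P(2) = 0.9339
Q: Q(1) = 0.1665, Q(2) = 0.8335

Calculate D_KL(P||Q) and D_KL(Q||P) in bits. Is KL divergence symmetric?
D_KL(P||Q) = 0.0651 bits, D_KL(Q||P) = 0.0851 bits. No, KL divergence is not symmetric.

D_KL(P||Q) = Σ P(x) log₂(P(x)/Q(x))

Computing term by term:
  P(1)·log₂(P(1)/Q(1)) = 0.0661·log₂(0.0661/0.1665) = -0.08810
  P(2)·log₂(P(2)/Q(2)) = 0.9339·log₂(0.9339/0.8335) = 0.15324

D_KL(P||Q) = -0.08810 + 0.15324 = 0.06514 ≈ 0.0651 bits

D_KL(Q||P) = Σ Q(x) log₂(Q(x)/P(x))

Computing term by term:
  Q(1)·log₂(Q(1)/P(1)) = 0.1665·log₂(0.1665/0.0661) = 0.22191
  Q(2)·log₂(Q(2)/P(2)) = 0.8335·log₂(0.8335/0.9339) = -0.13677

D_KL(Q||P) = 0.22191 - 0.13677 = 0.08514 ≈ 0.0851 bits

These are NOT equal (difference: 0.0200 bits). KL divergence is asymmetric: D_KL(P||Q) ≠ D_KL(Q||P) in general.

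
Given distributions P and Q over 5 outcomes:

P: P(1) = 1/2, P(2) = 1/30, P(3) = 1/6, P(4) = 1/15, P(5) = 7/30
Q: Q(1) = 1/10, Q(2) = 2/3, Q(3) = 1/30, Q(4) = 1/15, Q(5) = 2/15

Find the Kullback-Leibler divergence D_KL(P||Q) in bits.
1.5923 bits

D_KL(P||Q) = Σ P(x) log₂(P(x)/Q(x))

Computing term by term:
  P(1)·log₂(P(1)/Q(1)) = (1/2)·log₂((1/2)/(1/10)) = 1.16096
  P(2)·log₂(P(2)/Q(2)) = (1/30)·log₂((1/30)/(2/3)) = -0.14406
  P(3)·log₂(P(3)/Q(3)) = (1/6)·log₂((1/6)/(1/30)) = 0.38699
  P(4)·log₂(P(4)/Q(4)) = (1/15)·log₂((1/15)/(1/15)) = 0.00000
  P(5)·log₂(P(5)/Q(5)) = (7/30)·log₂((7/30)/(2/15)) = 0.18838

D_KL(P||Q) = 1.16096 - 0.14406 + 0.38699 + 0.00000 + 0.18838 = 1.59227 ≈ 1.5923 bits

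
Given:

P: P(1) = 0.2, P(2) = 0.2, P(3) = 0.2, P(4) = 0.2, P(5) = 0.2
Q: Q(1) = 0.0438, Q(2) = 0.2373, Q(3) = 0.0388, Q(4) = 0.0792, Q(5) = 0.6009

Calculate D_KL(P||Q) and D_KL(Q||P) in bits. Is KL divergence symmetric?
D_KL(P||Q) = 0.8119 bits, D_KL(Q||P) = 0.7186 bits. No, KL divergence is not symmetric.

D_KL(P||Q) = Σ P(x) log₂(P(x)/Q(x))

Computing term by term:
  P(1)·log₂(P(1)/Q(1)) = 0.2·log₂(0.2/0.0438) = 0.43820
  P(2)·log₂(P(2)/Q(2)) = 0.2·log₂(0.2/0.2373) = -0.04934
  P(3)·log₂(P(3)/Q(3)) = 0.2·log₂(0.2/0.0388) = 0.47317
  P(4)·log₂(P(4)/Q(4)) = 0.2·log₂(0.2/0.0792) = 0.26729
  P(5)·log₂(P(5)/Q(5)) = 0.2·log₂(0.2/0.6009) = -0.31742

D_KL(P||Q) = 0.43820 - 0.04934 + 0.47317 + 0.26729 - 0.31742 = 0.81190 ≈ 0.8119 bits

D_KL(Q||P) = Σ Q(x) log₂(Q(x)/P(x))

Computing term by term:
  Q(1)·log₂(Q(1)/P(1)) = 0.0438·log₂(0.0438/0.2) = -0.09597
  Q(2)·log₂(Q(2)/P(2)) = 0.2373·log₂(0.2373/0.2) = 0.05854
  Q(3)·log₂(Q(3)/P(3)) = 0.0388·log₂(0.0388/0.2) = -0.09180
  Q(4)·log₂(Q(4)/P(4)) = 0.0792·log₂(0.0792/0.2) = -0.10585
  Q(5)·log₂(Q(5)/P(5)) = 0.6009·log₂(0.6009/0.2) = 0.95370

D_KL(Q||P) = -0.09597 + 0.05854 - 0.09180 - 0.10585 + 0.95370 = 0.71862 ≈ 0.7186 bits

These are NOT equal (difference: 0.0933 bits). KL divergence is asymmetric: D_KL(P||Q) ≠ D_KL(Q||P) in general.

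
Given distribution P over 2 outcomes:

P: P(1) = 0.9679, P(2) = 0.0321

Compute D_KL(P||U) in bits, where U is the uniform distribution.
0.7952 bits

U(i) = 1/2 for all i

D_KL(P||U) = Σ P(x) log₂(P(x) / (1/2))
           = Σ P(x) log₂(P(x)) + log₂(2)
           = log₂(2) - H(P)

H(P) = -Σ P(x) log₂(P(x)):
  -P(1)·log₂(P(1)) = -(0.9679)·log₂(0.9679) = 0.04556
  -P(2)·log₂(P(2)) = -(0.0321)·log₂(0.0321) = 0.15926
H(P) = 0.04556 + 0.15926 = 0.20482 bits

log₂(2) = 1.00000 bits

D_KL(P||U) = 1.00000 - 0.20482 = 0.79518 ≈ 0.7952 bits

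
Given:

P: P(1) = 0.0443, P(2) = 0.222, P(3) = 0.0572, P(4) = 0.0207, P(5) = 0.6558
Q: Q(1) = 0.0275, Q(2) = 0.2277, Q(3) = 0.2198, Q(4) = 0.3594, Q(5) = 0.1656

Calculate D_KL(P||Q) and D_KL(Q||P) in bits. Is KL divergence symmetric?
D_KL(P||Q) = 1.1282 bits, D_KL(Q||P) = 1.5674 bits. No, KL divergence is not symmetric.

D_KL(P||Q) = Σ P(x) log₂(P(x)/Q(x))

Computing term by term:
  P(1)·log₂(P(1)/Q(1)) = 0.0443·log₂(0.0443/0.0275) = 0.03047
  P(2)·log₂(P(2)/Q(2)) = 0.222·log₂(0.222/0.2277) = -0.00812
  P(3)·log₂(P(3)/Q(3)) = 0.0572·log₂(0.0572/0.2198) = -0.11109
  P(4)·log₂(P(4)/Q(4)) = 0.0207·log₂(0.0207/0.3594) = -0.08524
  P(5)·log₂(P(5)/Q(5)) = 0.6558·log₂(0.6558/0.1656) = 1.30213

D_KL(P||Q) = 0.03047 - 0.00812 - 0.11109 - 0.08524 + 1.30213 = 1.12815 ≈ 1.1282 bits

D_KL(Q||P) = Σ Q(x) log₂(Q(x)/P(x))

Computing term by term:
  Q(1)·log₂(Q(1)/P(1)) = 0.0275·log₂(0.0275/0.0443) = -0.01892
  Q(2)·log₂(Q(2)/P(2)) = 0.2277·log₂(0.2277/0.222) = 0.00833
  Q(3)·log₂(Q(3)/P(3)) = 0.2198·log₂(0.2198/0.0572) = 0.42687
  Q(4)·log₂(Q(4)/P(4)) = 0.3594·log₂(0.3594/0.0207) = 1.47997
  Q(5)·log₂(Q(5)/P(5)) = 0.1656·log₂(0.1656/0.6558) = -0.32881

D_KL(Q||P) = -0.01892 + 0.00833 + 0.42687 + 1.47997 - 0.32881 = 1.56744 ≈ 1.5674 bits

These are NOT equal (difference: 0.4392 bits). KL divergence is asymmetric: D_KL(P||Q) ≠ D_KL(Q||P) in general.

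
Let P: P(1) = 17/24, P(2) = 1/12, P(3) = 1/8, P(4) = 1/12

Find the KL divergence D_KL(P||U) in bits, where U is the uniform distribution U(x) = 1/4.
0.6751 bits

U(i) = 1/4 for all i

D_KL(P||U) = Σ P(x) log₂(P(x) / (1/4))
           = Σ P(x) log₂(P(x)) + log₂(4)
           = log₂(4) - H(P)

H(P) = -Σ P(x) log₂(P(x)):
  -P(1)·log₂(P(1)) = -(17/24)·log₂(17/24) = 0.35240
  -P(2)·log₂(P(2)) = -(1/12)·log₂(1/12) = 0.29875
  -P(3)·log₂(P(3)) = -(1/8)·log₂(1/8) = 0.37500
  -P(4)·log₂(P(4)) = -(1/12)·log₂(1/12) = 0.29875
H(P) = 0.35240 + 0.29875 + 0.37500 + 0.29875 = 1.32490 bits

log₂(4) = 2.00000 bits

D_KL(P||U) = 2.00000 - 1.32490 = 0.67510 ≈ 0.6751 bits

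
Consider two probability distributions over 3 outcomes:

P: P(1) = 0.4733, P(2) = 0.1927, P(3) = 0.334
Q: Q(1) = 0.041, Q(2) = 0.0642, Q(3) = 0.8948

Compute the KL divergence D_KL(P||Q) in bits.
1.5010 bits

D_KL(P||Q) = Σ P(x) log₂(P(x)/Q(x))

Computing term by term:
  P(1)·log₂(P(1)/Q(1)) = 0.4733·log₂(0.4733/0.041) = 1.67030
  P(2)·log₂(P(2)/Q(2)) = 0.1927·log₂(0.1927/0.0642) = 0.30557
  P(3)·log₂(P(3)/Q(3)) = 0.334·log₂(0.334/0.8948) = -0.47485

D_KL(P||Q) = 1.67030 + 0.30557 - 0.47485 = 1.50102 ≈ 1.5010 bits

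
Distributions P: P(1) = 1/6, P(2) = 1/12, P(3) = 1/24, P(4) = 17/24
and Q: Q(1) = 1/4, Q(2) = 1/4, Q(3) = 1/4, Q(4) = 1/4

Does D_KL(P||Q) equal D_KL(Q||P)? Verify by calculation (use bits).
D_KL(P||Q) = 0.7270 bits, D_KL(Q||P) = 0.8131 bits. No — D_KL(P||Q) ≠ D_KL(Q||P) for this pair.

D_KL(P||Q) = Σ P(x) log₂(P(x)/Q(x))

Computing term by term:
  P(1)·log₂(P(1)/Q(1)) = (1/6)·log₂((1/6)/(1/4)) = -0.09749
  P(2)·log₂(P(2)/Q(2)) = (1/12)·log₂((1/12)/(1/4)) = -0.13208
  P(3)·log₂(P(3)/Q(3)) = (1/24)·log₂((1/24)/(1/4)) = -0.10771
  P(4)·log₂(P(4)/Q(4)) = (17/24)·log₂((17/24)/(1/4)) = 1.06427

D_KL(P||Q) = -0.09749 - 0.13208 - 0.10771 + 1.06427 = 0.72699 ≈ 0.7270 bits

D_KL(Q||P) = Σ Q(x) log₂(Q(x)/P(x))

Computing term by term:
  Q(1)·log₂(Q(1)/P(1)) = (1/4)·log₂((1/4)/(1/6)) = 0.14624
  Q(2)·log₂(Q(2)/P(2)) = (1/4)·log₂((1/4)/(1/12)) = 0.39624
  Q(3)·log₂(Q(3)/P(3)) = (1/4)·log₂((1/4)/(1/24)) = 0.64624
  Q(4)·log₂(Q(4)/P(4)) = (1/4)·log₂((1/4)/(17/24)) = -0.37563

D_KL(Q||P) = 0.14624 + 0.39624 + 0.64624 - 0.37563 = 0.81309 ≈ 0.8131 bits

These are NOT equal (difference: 0.0861 bits). KL divergence is asymmetric: D_KL(P||Q) ≠ D_KL(Q||P) in general.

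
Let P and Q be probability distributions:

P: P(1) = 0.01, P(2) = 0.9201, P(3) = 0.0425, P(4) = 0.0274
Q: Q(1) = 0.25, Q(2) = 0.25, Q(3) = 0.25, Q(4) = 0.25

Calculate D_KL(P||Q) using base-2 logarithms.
1.4872 bits

D_KL(P||Q) = Σ P(x) log₂(P(x)/Q(x))

Computing term by term:
  P(1)·log₂(P(1)/Q(1)) = 0.01·log₂(0.01/0.25) = -0.04644
  P(2)·log₂(P(2)/Q(2)) = 0.9201·log₂(0.9201/0.25) = 1.72966
  P(3)·log₂(P(3)/Q(3)) = 0.0425·log₂(0.0425/0.25) = -0.10865
  P(4)·log₂(P(4)/Q(4)) = 0.0274·log₂(0.0274/0.25) = -0.08740

D_KL(P||Q) = -0.04644 + 1.72966 - 0.10865 - 0.08740 = 1.48717 ≈ 1.4872 bits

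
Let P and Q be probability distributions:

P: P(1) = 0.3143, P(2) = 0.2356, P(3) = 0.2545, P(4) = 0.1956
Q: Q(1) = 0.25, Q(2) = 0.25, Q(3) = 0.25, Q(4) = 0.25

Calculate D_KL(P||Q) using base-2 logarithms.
0.0209 bits

D_KL(P||Q) = Σ P(x) log₂(P(x)/Q(x))

Computing term by term:
  P(1)·log₂(P(1)/Q(1)) = 0.3143·log₂(0.3143/0.25) = 0.10379
  P(2)·log₂(P(2)/Q(2)) = 0.2356·log₂(0.2356/0.25) = -0.02016
  P(3)·log₂(P(3)/Q(3)) = 0.2545·log₂(0.2545/0.25) = 0.00655
  P(4)·log₂(P(4)/Q(4)) = 0.1956·log₂(0.1956/0.25) = -0.06925

D_KL(P||Q) = 0.10379 - 0.02016 + 0.00655 - 0.06925 = 0.02093 ≈ 0.0209 bits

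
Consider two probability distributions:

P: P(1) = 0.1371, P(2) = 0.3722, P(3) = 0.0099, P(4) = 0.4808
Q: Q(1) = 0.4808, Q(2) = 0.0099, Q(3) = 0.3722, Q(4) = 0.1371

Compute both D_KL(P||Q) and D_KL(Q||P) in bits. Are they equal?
D_KL(P||Q) = 2.5179 bits, D_KL(Q||P) = 2.5179 bits. Yes, in this case they are equal (although KL divergence is not symmetric in general).

D_KL(P||Q) = Σ P(x) log₂(P(x)/Q(x))

Computing term by term:
  P(1)·log₂(P(1)/Q(1)) = 0.1371·log₂(0.1371/0.4808) = -0.24818
  P(2)·log₂(P(2)/Q(2)) = 0.3722·log₂(0.3722/0.0099) = 1.94754
  P(3)·log₂(P(3)/Q(3)) = 0.0099·log₂(0.0099/0.3722) = -0.05180
  P(4)·log₂(P(4)/Q(4)) = 0.4808·log₂(0.4808/0.1371) = 0.87035

D_KL(P||Q) = -0.24818 + 1.94754 - 0.05180 + 0.87035 = 2.51791 ≈ 2.5179 bits

D_KL(Q||P) = Σ Q(x) log₂(Q(x)/P(x))

Computing term by term:
  Q(1)·log₂(Q(1)/P(1)) = 0.4808·log₂(0.4808/0.1371) = 0.87035
  Q(2)·log₂(Q(2)/P(2)) = 0.0099·log₂(0.0099/0.3722) = -0.05180
  Q(3)·log₂(Q(3)/P(3)) = 0.3722·log₂(0.3722/0.0099) = 1.94754
  Q(4)·log₂(Q(4)/P(4)) = 0.1371·log₂(0.1371/0.4808) = -0.24818

D_KL(Q||P) = 0.87035 - 0.05180 + 1.94754 - 0.24818 = 2.51791 ≈ 2.5179 bits

These ARE equal here. Q is P with outcomes relabeled (Q(1) = P(4), Q(2) = P(3), Q(3) = P(2), Q(4) = P(1)) by a relabeling that is its own inverse, so the two sums contain exactly the same terms in a different order. This is a special case — KL divergence is not symmetric in general: D_KL(P||Q) ≠ D_KL(Q||P) for most P, Q.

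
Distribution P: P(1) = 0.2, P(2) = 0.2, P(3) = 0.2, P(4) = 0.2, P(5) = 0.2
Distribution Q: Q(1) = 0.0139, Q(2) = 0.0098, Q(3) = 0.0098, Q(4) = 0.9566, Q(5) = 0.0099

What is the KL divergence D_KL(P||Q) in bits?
2.9255 bits

D_KL(P||Q) = Σ P(x) log₂(P(x)/Q(x))

Computing term by term:
  P(1)·log₂(P(1)/Q(1)) = 0.2·log₂(0.2/0.0139) = 0.76937
  P(2)·log₂(P(2)/Q(2)) = 0.2·log₂(0.2/0.0098) = 0.87021
  P(3)·log₂(P(3)/Q(3)) = 0.2·log₂(0.2/0.0098) = 0.87021
  P(4)·log₂(P(4)/Q(4)) = 0.2·log₂(0.2/0.9566) = -0.45158
  P(5)·log₂(P(5)/Q(5)) = 0.2·log₂(0.2/0.0099) = 0.86729

D_KL(P||Q) = 0.76937 + 0.87021 + 0.87021 - 0.45158 + 0.86729 = 2.92550 ≈ 2.9255 bits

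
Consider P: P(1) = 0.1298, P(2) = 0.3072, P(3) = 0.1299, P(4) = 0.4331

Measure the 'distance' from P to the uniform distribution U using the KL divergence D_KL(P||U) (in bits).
0.1892 bits

U(i) = 1/4 for all i

D_KL(P||U) = Σ P(x) log₂(P(x) / (1/4))
           = Σ P(x) log₂(P(x)) + log₂(4)
           = log₂(4) - H(P)

H(P) = -Σ P(x) log₂(P(x)):
  -P(1)·log₂(P(1)) = -(0.1298)·log₂(0.1298) = 0.38234
  -P(2)·log₂(P(2)) = -(0.3072)·log₂(0.3072) = 0.52308
  -P(3)·log₂(P(3)) = -(0.1299)·log₂(0.1299) = 0.38249
  -P(4)·log₂(P(4)) = -(0.4331)·log₂(0.4331) = 0.52285
H(P) = 0.38234 + 0.52308 + 0.38249 + 0.52285 = 1.81076 bits

log₂(4) = 2.00000 bits

D_KL(P||U) = 2.00000 - 1.81076 = 0.18924 ≈ 0.1892 bits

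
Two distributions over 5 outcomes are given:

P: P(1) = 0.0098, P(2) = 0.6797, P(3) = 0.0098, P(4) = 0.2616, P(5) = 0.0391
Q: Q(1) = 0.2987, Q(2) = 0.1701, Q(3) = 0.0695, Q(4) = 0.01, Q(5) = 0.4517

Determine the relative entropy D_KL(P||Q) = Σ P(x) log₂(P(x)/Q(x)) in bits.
2.3763 bits

D_KL(P||Q) = Σ P(x) log₂(P(x)/Q(x))

Computing term by term:
  P(1)·log₂(P(1)/Q(1)) = 0.0098·log₂(0.0098/0.2987) = -0.04831
  P(2)·log₂(P(2)/Q(2)) = 0.6797·log₂(0.6797/0.1701) = 1.35839
  P(3)·log₂(P(3)/Q(3)) = 0.0098·log₂(0.0098/0.0695) = -0.02770
  P(4)·log₂(P(4)/Q(4)) = 0.2616·log₂(0.2616/0.01) = 1.23195
  P(5)·log₂(P(5)/Q(5)) = 0.0391·log₂(0.0391/0.4517) = -0.13803

D_KL(P||Q) = -0.04831 + 1.35839 - 0.02770 + 1.23195 - 0.13803 = 2.37630 ≈ 2.3763 bits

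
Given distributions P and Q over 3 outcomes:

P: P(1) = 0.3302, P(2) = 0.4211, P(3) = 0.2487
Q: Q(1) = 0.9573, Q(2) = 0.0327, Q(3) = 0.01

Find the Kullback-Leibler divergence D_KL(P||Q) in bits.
2.1985 bits

D_KL(P||Q) = Σ P(x) log₂(P(x)/Q(x))

Computing term by term:
  P(1)·log₂(P(1)/Q(1)) = 0.3302·log₂(0.3302/0.9573) = -0.50707
  P(2)·log₂(P(2)/Q(2)) = 0.4211·log₂(0.4211/0.0327) = 1.55251
  P(3)·log₂(P(3)/Q(3)) = 0.2487·log₂(0.2487/0.01) = 1.15306

D_KL(P||Q) = -0.50707 + 1.55251 + 1.15306 = 2.19850 ≈ 2.1985 bits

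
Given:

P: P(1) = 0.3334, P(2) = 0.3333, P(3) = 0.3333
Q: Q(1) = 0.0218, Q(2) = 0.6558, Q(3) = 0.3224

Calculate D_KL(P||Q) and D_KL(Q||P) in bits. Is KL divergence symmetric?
D_KL(P||Q) = 1.0024 bits, D_KL(Q||P) = 0.5391 bits. No, KL divergence is not symmetric.

D_KL(P||Q) = Σ P(x) log₂(P(x)/Q(x))

Computing term by term:
  P(1)·log₂(P(1)/Q(1)) = 0.3334·log₂(0.3334/0.0218) = 1.31188
  P(2)·log₂(P(2)/Q(2)) = 0.3333·log₂(0.3333/0.6558) = -0.32545
  P(3)·log₂(P(3)/Q(3)) = 0.3333·log₂(0.3333/0.3224) = 0.01599

D_KL(P||Q) = 1.31188 - 0.32545 + 0.01599 = 1.00242 ≈ 1.0024 bits

D_KL(Q||P) = Σ Q(x) log₂(Q(x)/P(x))

Computing term by term:
  Q(1)·log₂(Q(1)/P(1)) = 0.0218·log₂(0.0218/0.3334) = -0.08578
  Q(2)·log₂(Q(2)/P(2)) = 0.6558·log₂(0.6558/0.3333) = 0.64035
  Q(3)·log₂(Q(3)/P(3)) = 0.3224·log₂(0.3224/0.3333) = -0.01547

D_KL(Q||P) = -0.08578 + 0.64035 - 0.01547 = 0.53910 ≈ 0.5391 bits

These are NOT equal (difference: 0.4633 bits). KL divergence is asymmetric: D_KL(P||Q) ≠ D_KL(Q||P) in general.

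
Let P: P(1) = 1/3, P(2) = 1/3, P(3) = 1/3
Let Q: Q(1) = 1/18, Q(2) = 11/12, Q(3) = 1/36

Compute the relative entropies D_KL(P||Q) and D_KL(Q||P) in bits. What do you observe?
D_KL(P||Q) = 1.5702 bits, D_KL(Q||P) = 1.0946 bits. The two directions give different values (D_KL(P||Q) exceeds D_KL(Q||P) by 0.4756 bits): KL divergence is asymmetric.

D_KL(P||Q) = Σ P(x) log₂(P(x)/Q(x))

Computing term by term:
  P(1)·log₂(P(1)/Q(1)) = (1/3)·log₂((1/3)/(1/18)) = 0.86165
  P(2)·log₂(P(2)/Q(2)) = (1/3)·log₂((1/3)/(11/12)) = -0.48648
  P(3)·log₂(P(3)/Q(3)) = (1/3)·log₂((1/3)/(1/36)) = 1.19499

D_KL(P||Q) = 0.86165 - 0.48648 + 1.19499 = 1.57016 ≈ 1.5702 bits

D_KL(Q||P) = Σ Q(x) log₂(Q(x)/P(x))

Computing term by term:
  Q(1)·log₂(Q(1)/P(1)) = (1/18)·log₂((1/18)/(1/3)) = -0.14361
  Q(2)·log₂(Q(2)/P(2)) = (11/12)·log₂((11/12)/(1/3)) = 1.33781
  Q(3)·log₂(Q(3)/P(3)) = (1/36)·log₂((1/36)/(1/3)) = -0.09958

D_KL(Q||P) = -0.14361 + 1.33781 - 0.09958 = 1.09462 ≈ 1.0946 bits

These are NOT equal (difference: 0.4756 bits). KL divergence is asymmetric: D_KL(P||Q) ≠ D_KL(Q||P) in general.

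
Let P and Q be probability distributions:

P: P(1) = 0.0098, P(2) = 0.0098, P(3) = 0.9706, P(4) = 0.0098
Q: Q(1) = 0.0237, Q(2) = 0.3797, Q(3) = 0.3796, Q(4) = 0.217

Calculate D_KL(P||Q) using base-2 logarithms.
1.2066 bits

D_KL(P||Q) = Σ P(x) log₂(P(x)/Q(x))

Computing term by term:
  P(1)·log₂(P(1)/Q(1)) = 0.0098·log₂(0.0098/0.0237) = -0.01249
  P(2)·log₂(P(2)/Q(2)) = 0.0098·log₂(0.0098/0.3797) = -0.05170
  P(3)·log₂(P(3)/Q(3)) = 0.9706·log₂(0.9706/0.3796) = 1.31458
  P(4)·log₂(P(4)/Q(4)) = 0.0098·log₂(0.0098/0.217) = -0.04379

D_KL(P||Q) = -0.01249 - 0.05170 + 1.31458 - 0.04379 = 1.20660 ≈ 1.2066 bits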